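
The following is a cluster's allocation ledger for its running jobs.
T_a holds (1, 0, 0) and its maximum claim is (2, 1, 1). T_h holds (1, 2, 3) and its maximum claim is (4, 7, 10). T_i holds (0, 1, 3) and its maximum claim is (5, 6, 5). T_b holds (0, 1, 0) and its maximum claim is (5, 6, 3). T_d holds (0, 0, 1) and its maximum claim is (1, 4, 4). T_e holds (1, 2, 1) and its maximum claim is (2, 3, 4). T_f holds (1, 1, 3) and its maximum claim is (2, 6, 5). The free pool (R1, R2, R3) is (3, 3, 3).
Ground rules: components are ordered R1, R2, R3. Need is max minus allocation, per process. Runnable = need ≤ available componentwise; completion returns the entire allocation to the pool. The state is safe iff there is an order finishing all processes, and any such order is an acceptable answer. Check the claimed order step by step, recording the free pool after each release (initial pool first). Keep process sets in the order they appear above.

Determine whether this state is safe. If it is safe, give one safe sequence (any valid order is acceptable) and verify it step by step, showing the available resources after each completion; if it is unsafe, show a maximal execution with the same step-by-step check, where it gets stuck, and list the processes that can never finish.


The state is SAFE; one workable sequence: T_e, T_d, T_f, T_b, T_h, T_a, T_i.
Key observation: T_e is the earliest step where a requested resource binds exactly: need (1, 1, 3), pool (3, 3, 3) at its turn.
Check, step by step:
  pool = (3, 3, 3)
  run T_e (needs (1, 1, 3), free (3, 3, 3)); after release of (1, 2, 1) the pool is (4, 5, 4)
  run T_d (needs (1, 4, 3), free (4, 5, 4)); after release of (0, 0, 1) the pool is (4, 5, 5)
  run T_f (needs (1, 5, 2), free (4, 5, 5)); after release of (1, 1, 3) the pool is (5, 6, 8)
  run T_b (needs (5, 5, 3), free (5, 6, 8)); after release of (0, 1, 0) the pool is (5, 7, 8)
  run T_h (needs (3, 5, 7), free (5, 7, 8)); after release of (1, 2, 3) the pool is (6, 9, 11)
  run T_a (needs (1, 1, 1), free (6, 9, 11)); after release of (1, 0, 0) the pool is (7, 9, 11)
  run T_i (needs (5, 5, 2), free (7, 9, 11)); after release of (0, 1, 3) the pool is (7, 10, 14)


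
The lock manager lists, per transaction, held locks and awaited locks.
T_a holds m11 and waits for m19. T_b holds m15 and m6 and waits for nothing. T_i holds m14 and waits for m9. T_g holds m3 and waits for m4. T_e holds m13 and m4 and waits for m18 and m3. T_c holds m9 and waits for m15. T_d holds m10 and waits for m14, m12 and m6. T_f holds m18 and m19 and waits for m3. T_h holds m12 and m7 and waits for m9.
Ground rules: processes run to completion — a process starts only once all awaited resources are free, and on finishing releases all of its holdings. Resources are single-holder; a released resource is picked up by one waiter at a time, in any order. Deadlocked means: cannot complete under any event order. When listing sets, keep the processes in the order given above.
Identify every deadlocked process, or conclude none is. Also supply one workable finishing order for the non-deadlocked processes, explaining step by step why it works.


The deadlocked set is T_a, T_g, T_e and T_f.
Key observation: the loop T_g -> T_e -> T_g blocks itself forever; T_f is caught in further circular waits and T_a waits into the deadlock from upstream.
A valid finishing order for the others: T_b, T_c, T_i, T_h, T_d.
Verifying each step:
  T_b: no waits; runs immediately, freeing m15 and m6
  run T_c (all its waits — m15 — are resolved); releases m9
  run T_i (all its waits — m9 — are resolved); releases m14
  run T_h (all its waits — m9 — are resolved); releases m12 and m7
  run T_d (all its waits — m14, m12 and m6 — are resolved); releases m10


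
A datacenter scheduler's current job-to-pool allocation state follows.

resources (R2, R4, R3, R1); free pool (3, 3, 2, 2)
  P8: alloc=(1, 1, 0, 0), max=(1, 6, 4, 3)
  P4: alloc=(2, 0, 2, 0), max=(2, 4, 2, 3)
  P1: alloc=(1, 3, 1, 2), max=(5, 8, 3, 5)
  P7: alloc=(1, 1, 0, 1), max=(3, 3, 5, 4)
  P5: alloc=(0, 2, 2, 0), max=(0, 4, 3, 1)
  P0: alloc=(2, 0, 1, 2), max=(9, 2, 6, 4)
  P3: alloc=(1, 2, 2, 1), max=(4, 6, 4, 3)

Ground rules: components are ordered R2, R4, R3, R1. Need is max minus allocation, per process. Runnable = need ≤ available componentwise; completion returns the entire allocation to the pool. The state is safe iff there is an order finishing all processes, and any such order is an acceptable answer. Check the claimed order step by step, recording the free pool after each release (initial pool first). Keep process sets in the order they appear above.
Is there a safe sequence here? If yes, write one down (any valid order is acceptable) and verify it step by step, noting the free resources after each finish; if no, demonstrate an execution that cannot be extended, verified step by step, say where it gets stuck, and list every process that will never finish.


SAFE. One safe sequence: P5, P3, P4, P8, P0, P1, P7.
Key observation: P3 is the earliest step where a requested resource binds exactly: need (3, 4, 2, 2), pool (3, 5, 4, 2) at its turn.
Check, step by step:
  pool = (3, 3, 2, 2)
  run P5 (needs (0, 2, 1, 1), free (3, 3, 2, 2)); after release of (0, 2, 2, 0) the pool is (3, 5, 4, 2)
  run P3 (needs (3, 4, 2, 2), free (3, 5, 4, 2)); after release of (1, 2, 2, 1) the pool is (4, 7, 6, 3)
  run P4 (needs (0, 4, 0, 3), free (4, 7, 6, 3)); after release of (2, 0, 2, 0) the pool is (6, 7, 8, 3)
  run P8 (needs (0, 5, 4, 3), free (6, 7, 8, 3)); after release of (1, 1, 0, 0) the pool is (7, 8, 8, 3)
  run P0 (needs (7, 2, 5, 2), free (7, 8, 8, 3)); after release of (2, 0, 1, 2) the pool is (9, 8, 9, 5)
  run P1 (needs (4, 5, 2, 3), free (9, 8, 9, 5)); after release of (1, 3, 1, 2) the pool is (10, 11, 10, 7)
  run P7 (needs (2, 2, 5, 3), free (10, 11, 10, 7)); after release of (1, 1, 0, 1) the pool is (11, 12, 10, 8)


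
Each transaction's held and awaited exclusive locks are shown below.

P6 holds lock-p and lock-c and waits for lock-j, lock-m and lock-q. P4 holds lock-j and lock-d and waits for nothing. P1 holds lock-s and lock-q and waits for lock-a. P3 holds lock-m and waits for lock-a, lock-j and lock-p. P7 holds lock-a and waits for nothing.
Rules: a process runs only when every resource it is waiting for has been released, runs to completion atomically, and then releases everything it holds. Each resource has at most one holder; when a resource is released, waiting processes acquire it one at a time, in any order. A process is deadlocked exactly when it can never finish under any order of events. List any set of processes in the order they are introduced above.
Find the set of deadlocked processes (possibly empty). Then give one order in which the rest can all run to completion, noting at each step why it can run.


Deadlocked set: P6 and P3.
Key observation: the loop P6 -> P3 -> P6 blocks itself forever; no other process is dragged down with it.
The rest can finish in the order P7, P1, P4.
Walking it through:
  P7 waits on nothing -> runs at once and releases lock-a
  run P1 (all its waits — lock-a — are resolved); releases lock-s and lock-q
  P4 waits on nothing -> runs at once and releases lock-j and lock-d


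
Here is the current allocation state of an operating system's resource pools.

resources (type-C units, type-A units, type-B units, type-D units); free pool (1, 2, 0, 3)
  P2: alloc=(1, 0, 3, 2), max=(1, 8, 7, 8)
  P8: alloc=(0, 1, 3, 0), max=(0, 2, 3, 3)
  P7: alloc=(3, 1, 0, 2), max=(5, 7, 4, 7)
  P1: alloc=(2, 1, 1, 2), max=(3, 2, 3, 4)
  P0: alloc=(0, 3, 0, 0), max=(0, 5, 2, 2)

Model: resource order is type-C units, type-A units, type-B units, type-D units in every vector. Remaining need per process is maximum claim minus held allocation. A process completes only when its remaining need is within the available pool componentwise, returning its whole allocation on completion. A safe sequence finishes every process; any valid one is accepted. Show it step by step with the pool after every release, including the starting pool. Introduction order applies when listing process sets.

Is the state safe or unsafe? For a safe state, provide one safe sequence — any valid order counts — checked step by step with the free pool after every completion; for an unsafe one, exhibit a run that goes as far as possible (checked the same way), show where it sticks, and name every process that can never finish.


SAFE. One safe sequence: P8, P1, P0, P7, P2.
Key observation: P8 marks the first exact bind of the order: its need (0, 1, 0, 3) fits the free (1, 2, 0, 3) with zero slack on a requested resource.
Check, step by step:
  pool = (1, 2, 0, 3)
  P8: need (0, 1, 0, 3) fits (1, 2, 0, 3); releases (0, 1, 3, 0), pool now (1, 3, 3, 3)
  P1: need (1, 1, 2, 2) fits (1, 3, 3, 3); releases (2, 1, 1, 2), pool now (3, 4, 4, 5)
  P0: need (0, 2, 2, 2) fits (3, 4, 4, 5); releases (0, 3, 0, 0), pool now (3, 7, 4, 5)
  P7: need (2, 6, 4, 5) fits (3, 7, 4, 5); releases (3, 1, 0, 2), pool now (6, 8, 4, 7)
  P2: need (0, 8, 4, 6) fits (6, 8, 4, 7); releases (1, 0, 3, 2), pool now (7, 8, 7, 9)


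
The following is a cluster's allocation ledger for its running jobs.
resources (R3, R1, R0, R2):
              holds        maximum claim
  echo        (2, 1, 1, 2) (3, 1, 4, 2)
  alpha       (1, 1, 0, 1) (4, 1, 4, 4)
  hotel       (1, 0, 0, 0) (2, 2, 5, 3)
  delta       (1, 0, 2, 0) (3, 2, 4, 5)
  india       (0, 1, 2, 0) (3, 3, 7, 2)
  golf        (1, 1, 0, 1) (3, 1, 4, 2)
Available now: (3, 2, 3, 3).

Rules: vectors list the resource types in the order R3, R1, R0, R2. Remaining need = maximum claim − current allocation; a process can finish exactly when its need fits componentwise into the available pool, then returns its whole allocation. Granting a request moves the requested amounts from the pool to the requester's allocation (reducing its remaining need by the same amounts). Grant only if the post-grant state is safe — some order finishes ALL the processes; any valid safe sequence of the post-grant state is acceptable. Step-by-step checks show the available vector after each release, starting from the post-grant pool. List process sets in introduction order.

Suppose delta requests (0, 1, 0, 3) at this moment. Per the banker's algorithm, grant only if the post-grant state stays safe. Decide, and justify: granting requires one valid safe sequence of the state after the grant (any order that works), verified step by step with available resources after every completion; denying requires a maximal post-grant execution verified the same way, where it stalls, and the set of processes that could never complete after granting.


GRANT: granting preserves safety; a valid post-grant sequence is echo, delta, alpha, golf, india, hotel.
Key observation: post-grant, (3, 1, 3, 0) remains, and an order beginning with echo completes everyone.
Check on the post-grant state, step by step:
  pool = (3, 1, 3, 0)
  run echo (needs (1, 0, 3, 0), free (3, 1, 3, 0)); after release of (2, 1, 1, 2) the pool is (5, 2, 4, 2)
  run delta (needs (2, 1, 2, 2), free (5, 2, 4, 2)); after release of (1, 1, 2, 3) the pool is (6, 3, 6, 5)
  run alpha (needs (3, 0, 4, 3), free (6, 3, 6, 5)); after release of (1, 1, 0, 1) the pool is (7, 4, 6, 6)
  run golf (needs (2, 0, 4, 1), free (7, 4, 6, 6)); after release of (1, 1, 0, 1) the pool is (8, 5, 6, 7)
  run india (needs (3, 2, 5, 2), free (8, 5, 6, 7)); after release of (0, 1, 2, 0) the pool is (8, 6, 8, 7)
  run hotel (needs (1, 2, 5, 3), free (8, 6, 8, 7)); after release of (1, 0, 0, 0) the pool is (9, 6, 8, 7)


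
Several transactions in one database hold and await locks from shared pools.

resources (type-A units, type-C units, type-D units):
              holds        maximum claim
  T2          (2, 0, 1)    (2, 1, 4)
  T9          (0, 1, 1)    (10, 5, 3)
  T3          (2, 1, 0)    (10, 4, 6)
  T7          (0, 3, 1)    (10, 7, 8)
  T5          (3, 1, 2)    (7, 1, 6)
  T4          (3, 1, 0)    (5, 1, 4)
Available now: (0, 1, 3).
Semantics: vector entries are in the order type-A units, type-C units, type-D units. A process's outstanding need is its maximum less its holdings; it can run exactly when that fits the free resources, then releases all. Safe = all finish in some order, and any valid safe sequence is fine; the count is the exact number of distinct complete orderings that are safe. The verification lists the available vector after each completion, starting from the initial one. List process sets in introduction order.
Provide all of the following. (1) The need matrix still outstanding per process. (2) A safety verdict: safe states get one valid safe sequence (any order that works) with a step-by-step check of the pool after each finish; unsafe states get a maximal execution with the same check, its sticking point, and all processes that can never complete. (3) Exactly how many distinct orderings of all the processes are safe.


(1) Need matrix, components ordered type-A units, type-C units, type-D units:
  T2: (0, 1, 3)
  T9: (10, 4, 2)
  T3: (8, 3, 6)
  T7: (10, 4, 7)
  T5: (4, 0, 4)
  T4: (2, 0, 4)
(2) SAFE, for example via the order T2, T4, T5, T3, T9, T7.
Key observation: at T2 the run first touches a limit — (0, 1, 3) against (0, 1, 3), exact on a resource it actually requests.
Check, step by step:
  pool = (0, 1, 3)
  T2: need (0, 1, 3) fits (0, 1, 3); releases (2, 0, 1), pool now (2, 1, 4)
  T4: need (2, 0, 4) fits (2, 1, 4); releases (3, 1, 0), pool now (5, 2, 4)
  T5: need (4, 0, 4) fits (5, 2, 4); releases (3, 1, 2), pool now (8, 3, 6)
  T3: need (8, 3, 6) fits (8, 3, 6); releases (2, 1, 0), pool now (10, 4, 6)
  T9: need (10, 4, 2) fits (10, 4, 6); releases (0, 1, 1), pool now (10, 5, 7)
  T7: need (10, 4, 7) fits (10, 5, 7); releases (0, 3, 1), pool now (10, 8, 8)
(3) Precisely 1 of the possible complete orderings is a safe sequence.


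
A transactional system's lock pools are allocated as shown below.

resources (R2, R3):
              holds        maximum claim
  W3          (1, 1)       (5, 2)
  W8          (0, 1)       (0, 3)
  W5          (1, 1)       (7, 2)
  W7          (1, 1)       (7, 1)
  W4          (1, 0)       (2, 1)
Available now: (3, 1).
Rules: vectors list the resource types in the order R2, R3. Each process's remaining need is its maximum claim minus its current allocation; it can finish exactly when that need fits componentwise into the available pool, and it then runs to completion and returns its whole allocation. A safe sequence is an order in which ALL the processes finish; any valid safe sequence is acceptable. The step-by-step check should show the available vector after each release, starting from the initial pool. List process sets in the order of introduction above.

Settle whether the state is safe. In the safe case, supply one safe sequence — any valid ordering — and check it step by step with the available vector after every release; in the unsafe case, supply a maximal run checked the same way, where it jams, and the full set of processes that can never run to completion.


UNSAFE.
Key observation: after W4, W3, W8 complete, (5, 3) is the best the pool ever gets, yet each leftover process wants more R2.
Going as far as possible: W4, W3, W8; after that, nothing fits. Verifying each step:
  pool = (3, 1)
  run W4 (needs (1, 1), free (3, 1)); after release of (1, 0) the pool is (4, 1)
  run W3 (needs (4, 1), free (4, 1)); after release of (1, 1) the pool is (5, 2)
  run W8 (needs (0, 2), free (5, 2)); after release of (0, 1) the pool is (5, 3)
  W5 cannot run: need (6, 1) vs free (5, 3) (insufficient R2)
  W7 cannot run: need (6, 0) vs free (5, 3) (insufficient R2)
Never able to finish: W5 and W7.


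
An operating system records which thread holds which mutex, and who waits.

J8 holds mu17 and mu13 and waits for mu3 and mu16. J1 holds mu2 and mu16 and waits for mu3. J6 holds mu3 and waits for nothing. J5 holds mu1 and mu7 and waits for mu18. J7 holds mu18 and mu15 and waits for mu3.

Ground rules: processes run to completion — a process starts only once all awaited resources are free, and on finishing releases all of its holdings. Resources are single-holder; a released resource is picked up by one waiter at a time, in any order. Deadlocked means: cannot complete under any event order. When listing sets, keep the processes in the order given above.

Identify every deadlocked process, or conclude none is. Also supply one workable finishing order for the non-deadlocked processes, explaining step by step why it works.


The deadlocked set is empty.
Key observation: the waits form no ring: some process can always run, and its releases unblock the others one by one.
The rest can finish in the order J6, J1, J8, J7, J5.
Check, step by step:
  J6 waits on nothing -> runs at once and releases mu3
  J1: everything it awaited (mu3) is free; runs, freeing mu2 and mu16
  J8: everything it awaited (mu3 and mu16) is free; runs, freeing mu17 and mu13
  J7: everything it awaited (mu3) is free; runs, freeing mu18 and mu15
  J5: everything it awaited (mu18) is free; runs, freeing mu1 and mu7


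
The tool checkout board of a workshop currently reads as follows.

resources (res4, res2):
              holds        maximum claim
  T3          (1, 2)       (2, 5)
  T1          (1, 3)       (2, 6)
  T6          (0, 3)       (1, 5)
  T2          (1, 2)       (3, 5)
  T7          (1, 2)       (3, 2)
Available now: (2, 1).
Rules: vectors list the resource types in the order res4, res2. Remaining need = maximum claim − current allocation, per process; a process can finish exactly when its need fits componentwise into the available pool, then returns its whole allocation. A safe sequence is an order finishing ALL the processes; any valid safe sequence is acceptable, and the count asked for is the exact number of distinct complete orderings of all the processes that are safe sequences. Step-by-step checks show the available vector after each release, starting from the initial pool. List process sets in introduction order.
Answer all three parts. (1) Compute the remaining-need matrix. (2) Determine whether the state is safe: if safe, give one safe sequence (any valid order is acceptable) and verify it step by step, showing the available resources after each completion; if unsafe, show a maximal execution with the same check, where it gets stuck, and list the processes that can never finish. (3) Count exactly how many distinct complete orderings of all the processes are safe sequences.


(1) Remaining need (order res4, res2):
  T3: (1, 3)
  T1: (1, 3)
  T6: (1, 2)
  T2: (2, 3)
  T7: (2, 0)
(2) SAFE. One safe sequence: T7, T3, T6, T2, T1.
Key observation: reading the order forward, T7 is the first process whose need (2, 0) meets the free pool (2, 1) exactly on a resource it requests.
Check, step by step:
  pool = (2, 1)
  run T7 (needs (2, 0), free (2, 1)); after release of (1, 2) the pool is (3, 3)
  run T3 (needs (1, 3), free (3, 3)); after release of (1, 2) the pool is (4, 5)
  run T6 (needs (1, 2), free (4, 5)); after release of (0, 3) the pool is (4, 8)
  run T2 (needs (2, 3), free (4, 8)); after release of (1, 2) the pool is (5, 10)
  run T1 (needs (1, 3), free (5, 10)); after release of (1, 3) the pool is (6, 13)
(3) Precisely 24 of the possible complete orderings are safe sequences.


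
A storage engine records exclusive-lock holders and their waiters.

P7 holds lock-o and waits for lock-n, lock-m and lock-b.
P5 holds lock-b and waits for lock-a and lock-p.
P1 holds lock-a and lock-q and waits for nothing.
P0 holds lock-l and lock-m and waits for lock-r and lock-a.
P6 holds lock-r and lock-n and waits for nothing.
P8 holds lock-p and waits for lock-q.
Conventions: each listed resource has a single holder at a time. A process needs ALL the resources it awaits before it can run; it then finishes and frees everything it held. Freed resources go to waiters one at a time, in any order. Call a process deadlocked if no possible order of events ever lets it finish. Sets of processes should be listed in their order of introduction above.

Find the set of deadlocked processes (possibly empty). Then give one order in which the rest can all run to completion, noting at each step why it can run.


The deadlocked set is empty.
Key observation: the wait relation is loop-free; peeling off processes with no waits unwinds the whole state.
One completion order for the rest: P1, P6, P8, P5, P0, P7.
Step-by-step check:
  P1 waits on nothing -> runs at once and releases lock-a and lock-q
  P6 waits on nothing -> runs at once and releases lock-r and lock-n
  P8 waits on lock-q — all released -> runs and releases lock-p
  P5 waits on lock-a and lock-p — all released -> runs and releases lock-b
  P0 waits on lock-r and lock-a — all released -> runs and releases lock-l and lock-m
  P7 waits on lock-n, lock-m and lock-b — all released -> runs and releases lock-o


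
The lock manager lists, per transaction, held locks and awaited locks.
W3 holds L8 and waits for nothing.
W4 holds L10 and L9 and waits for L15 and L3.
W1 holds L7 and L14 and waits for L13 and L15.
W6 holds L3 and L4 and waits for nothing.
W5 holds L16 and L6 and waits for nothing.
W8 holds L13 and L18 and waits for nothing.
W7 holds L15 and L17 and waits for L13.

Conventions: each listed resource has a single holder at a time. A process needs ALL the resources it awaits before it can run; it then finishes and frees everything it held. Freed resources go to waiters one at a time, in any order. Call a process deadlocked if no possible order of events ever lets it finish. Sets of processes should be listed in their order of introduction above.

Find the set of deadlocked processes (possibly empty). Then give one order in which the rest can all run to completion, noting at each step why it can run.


No process is deadlocked.
Key observation: although several processes wait, no cycle exists — each chain bottoms out at a free runner.
The rest can finish in the order W3, W8, W7, W1, W6, W5, W4.
Check, step by step:
  W3 waits on nothing -> runs at once and releases L8
  W8 waits on nothing -> runs at once and releases L13 and L18
  W7 waits on L13 — all released -> runs and releases L15 and L17
  W1 waits on L13 and L15 — all released -> runs and releases L7 and L14
  W6 waits on nothing -> runs at once and releases L3 and L4
  W5 waits on nothing -> runs at once and releases L16 and L6
  W4 waits on L15 and L3 — all released -> runs and releases L10 and L9


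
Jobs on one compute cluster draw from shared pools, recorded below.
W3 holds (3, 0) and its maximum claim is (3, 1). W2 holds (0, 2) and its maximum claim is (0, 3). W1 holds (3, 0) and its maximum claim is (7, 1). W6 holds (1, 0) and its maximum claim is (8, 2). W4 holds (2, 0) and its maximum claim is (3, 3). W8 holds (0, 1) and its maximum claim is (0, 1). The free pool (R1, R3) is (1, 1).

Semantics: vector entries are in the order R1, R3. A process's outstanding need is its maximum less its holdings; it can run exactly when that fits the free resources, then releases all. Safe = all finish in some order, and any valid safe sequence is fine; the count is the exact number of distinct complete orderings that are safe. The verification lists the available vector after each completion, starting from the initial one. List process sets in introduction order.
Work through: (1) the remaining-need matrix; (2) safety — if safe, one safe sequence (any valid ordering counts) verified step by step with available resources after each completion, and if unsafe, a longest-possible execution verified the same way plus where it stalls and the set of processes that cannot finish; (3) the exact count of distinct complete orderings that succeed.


(1) Remaining need (order R1, R3):
  W3: (0, 1)
  W2: (0, 1)
  W1: (4, 1)
  W6: (7, 2)
  W4: (1, 3)
  W8: (0, 0)
(2) SAFE. One safe sequence: W3, W2, W8, W4, W1, W6.
Key observation: W3 is the earliest step where a requested resource binds exactly: need (0, 1), pool (1, 1) at its turn.
Step-by-step check:
  pool = (1, 1)
  W3 needs (0, 1) <= (1, 1) -> finishes; pool += (3, 0) = (4, 1)
  W2 needs (0, 1) <= (4, 1) -> finishes; pool += (0, 2) = (4, 3)
  W8 needs (0, 0) <= (4, 3) -> finishes; pool += (0, 1) = (4, 4)
  W4 needs (1, 3) <= (4, 4) -> finishes; pool += (2, 0) = (6, 4)
  W1 needs (4, 1) <= (6, 4) -> finishes; pool += (3, 0) = (9, 4)
  W6 needs (7, 2) <= (9, 4) -> finishes; pool += (1, 0) = (10, 4)
(3) Precisely 57 of the possible complete orderings are safe sequences.


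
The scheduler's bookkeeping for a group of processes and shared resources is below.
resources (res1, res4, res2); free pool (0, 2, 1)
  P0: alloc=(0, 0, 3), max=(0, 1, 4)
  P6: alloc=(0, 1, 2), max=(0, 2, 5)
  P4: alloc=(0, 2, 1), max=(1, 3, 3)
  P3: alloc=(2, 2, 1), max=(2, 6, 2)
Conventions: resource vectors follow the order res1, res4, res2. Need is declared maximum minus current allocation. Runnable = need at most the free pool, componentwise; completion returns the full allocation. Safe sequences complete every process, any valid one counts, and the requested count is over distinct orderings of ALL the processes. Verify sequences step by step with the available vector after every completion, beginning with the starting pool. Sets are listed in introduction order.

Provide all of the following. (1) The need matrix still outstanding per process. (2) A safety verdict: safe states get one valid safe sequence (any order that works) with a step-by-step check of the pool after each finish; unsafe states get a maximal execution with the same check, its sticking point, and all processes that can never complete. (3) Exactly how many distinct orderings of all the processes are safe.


(1) Need matrix, components ordered res1, res4, res2:
  P0: (0, 1, 1)
  P6: (0, 1, 3)
  P4: (1, 1, 2)
  P3: (0, 4, 1)
(2) UNSAFE — no complete ordering exists.
Key observation: after P0, P6 the pool peaks at (0, 3, 6), and each blocked process is short somewhere: P4 on res1; P3 on res4.
Going as far as possible: P0, P6; after that, nothing fits. Step-by-step check:
  pool = (0, 2, 1)
  run P0 (needs (0, 1, 1), free (0, 2, 1)); after release of (0, 0, 3) the pool is (0, 2, 4)
  run P6 (needs (0, 1, 3), free (0, 2, 4)); after release of (0, 1, 2) the pool is (0, 3, 6)
  P4 cannot run: need (1, 1, 2) vs free (0, 3, 6) (insufficient res1)
  P3 cannot run: need (0, 4, 1) vs free (0, 3, 6) (insufficient res4)
Never able to finish: P4 and P3.
(3) Precisely 0 of the possible complete orderings are safe sequences.


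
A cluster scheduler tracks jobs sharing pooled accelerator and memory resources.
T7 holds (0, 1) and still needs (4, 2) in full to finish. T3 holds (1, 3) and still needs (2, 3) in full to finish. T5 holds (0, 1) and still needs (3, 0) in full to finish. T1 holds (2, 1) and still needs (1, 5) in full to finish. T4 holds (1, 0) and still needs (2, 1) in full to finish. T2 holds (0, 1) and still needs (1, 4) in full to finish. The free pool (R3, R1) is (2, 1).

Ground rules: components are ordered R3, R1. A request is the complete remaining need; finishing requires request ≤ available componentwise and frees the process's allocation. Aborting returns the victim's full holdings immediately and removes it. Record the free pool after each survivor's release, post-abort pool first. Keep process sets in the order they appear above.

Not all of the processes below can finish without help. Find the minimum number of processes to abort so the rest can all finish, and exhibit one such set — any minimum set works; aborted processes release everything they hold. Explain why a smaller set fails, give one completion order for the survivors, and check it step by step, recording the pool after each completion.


The answer: abort T3.
Key observation: before aborting T3, T7 was permanently blocked — no order could ever run it; afterwards it completes at step 3.
No smaller set exists: with zero aborts the deadlock remains.
One survivor order: T5, T4, T7, T1, T2. Check, step by step (post-abort pool first):
  pool = (3, 4)
  T5 needs (3, 0) <= (3, 4) -> finishes; pool += (0, 1) = (3, 5)
  T4 needs (2, 1) <= (3, 5) -> finishes; pool += (1, 0) = (4, 5)
  T7 needs (4, 2) <= (4, 5) -> finishes; pool += (0, 1) = (4, 6)
  T1 needs (1, 5) <= (4, 6) -> finishes; pool += (2, 1) = (6, 7)
  T2 needs (1, 4) <= (6, 7) -> finishes; pool += (0, 1) = (6, 8)


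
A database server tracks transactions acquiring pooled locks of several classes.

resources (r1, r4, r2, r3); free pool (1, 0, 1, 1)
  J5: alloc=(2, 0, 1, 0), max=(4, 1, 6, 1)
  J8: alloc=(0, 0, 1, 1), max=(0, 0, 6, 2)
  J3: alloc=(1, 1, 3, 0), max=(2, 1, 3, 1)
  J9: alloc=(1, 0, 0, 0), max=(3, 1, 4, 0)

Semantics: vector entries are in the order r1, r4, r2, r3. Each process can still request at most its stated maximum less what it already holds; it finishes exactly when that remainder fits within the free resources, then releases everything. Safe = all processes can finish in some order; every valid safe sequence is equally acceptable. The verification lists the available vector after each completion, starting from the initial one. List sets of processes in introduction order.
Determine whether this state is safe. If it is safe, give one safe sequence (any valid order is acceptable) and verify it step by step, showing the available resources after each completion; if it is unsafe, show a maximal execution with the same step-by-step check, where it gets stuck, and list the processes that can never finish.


UNSAFE — no complete ordering exists.
Key observation: after J3, J9 complete, (3, 1, 4, 1) is the best the pool ever gets, yet each leftover process wants more r2.
Going as far as possible: J3, J9; after that, nothing fits. Check, step by step:
  pool = (1, 0, 1, 1)
  J3: need (1, 0, 0, 1) fits (1, 0, 1, 1); releases (1, 1, 3, 0), pool now (2, 1, 4, 1)
  J9: need (2, 1, 4, 0) fits (2, 1, 4, 1); releases (1, 0, 0, 0), pool now (3, 1, 4, 1)
  J5 cannot run: need (2, 1, 5, 1) vs free (3, 1, 4, 1) (insufficient r2)
  J8 cannot run: need (0, 0, 5, 1) vs free (3, 1, 4, 1) (insufficient r2)
Processes that can never finish: J5 and J8.


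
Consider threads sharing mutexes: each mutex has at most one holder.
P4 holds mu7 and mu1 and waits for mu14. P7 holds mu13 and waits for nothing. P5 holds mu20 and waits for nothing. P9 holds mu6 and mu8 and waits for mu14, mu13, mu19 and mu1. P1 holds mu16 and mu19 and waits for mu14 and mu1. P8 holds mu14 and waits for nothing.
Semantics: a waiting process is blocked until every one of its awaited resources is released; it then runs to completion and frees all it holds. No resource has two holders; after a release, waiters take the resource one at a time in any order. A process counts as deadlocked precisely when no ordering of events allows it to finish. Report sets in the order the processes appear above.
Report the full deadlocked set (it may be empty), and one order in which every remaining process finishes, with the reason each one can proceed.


Nothing here is deadlocked.
Key observation: the wait relation is loop-free; peeling off processes with no waits unwinds the whole state.
A valid finishing order for the others: P5, P8, P7, P4, P1, P9.
Walking it through:
  P5: no waits; runs immediately, freeing mu20
  P8: no waits; runs immediately, freeing mu14
  P7: no waits; runs immediately, freeing mu13
  P4 waits on mu14 — all released -> runs and releases mu7 and mu1
  P1 waits on mu14 and mu1 — all released -> runs and releases mu16 and mu19
  P9 waits on mu14, mu13, mu19 and mu1 — all released -> runs and releases mu6 and mu8


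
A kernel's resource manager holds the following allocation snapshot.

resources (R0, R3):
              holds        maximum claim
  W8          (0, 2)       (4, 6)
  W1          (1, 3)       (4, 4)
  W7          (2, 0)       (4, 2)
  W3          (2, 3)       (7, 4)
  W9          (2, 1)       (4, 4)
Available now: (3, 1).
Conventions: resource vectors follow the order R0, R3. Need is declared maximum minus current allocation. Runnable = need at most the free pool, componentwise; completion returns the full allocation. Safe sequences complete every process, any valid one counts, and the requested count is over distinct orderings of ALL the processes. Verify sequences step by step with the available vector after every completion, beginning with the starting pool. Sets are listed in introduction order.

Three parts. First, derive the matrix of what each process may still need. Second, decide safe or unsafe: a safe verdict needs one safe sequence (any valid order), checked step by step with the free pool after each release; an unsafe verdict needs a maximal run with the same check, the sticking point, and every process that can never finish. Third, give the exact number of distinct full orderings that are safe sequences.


(1) Remaining need (order R0, R3):
  W8: (4, 4)
  W1: (3, 1)
  W7: (2, 2)
  W3: (5, 1)
  W9: (2, 3)
(2) SAFE — a valid safe sequence is W1, W8, W9, W7, W3.
Key observation: the first exact fit in this order is W1 — it needs (3, 1) with (3, 1) free, meeting a requested resource to the last unit.
Check, step by step:
  pool = (3, 1)
  W1: need (3, 1) fits (3, 1); releases (1, 3), pool now (4, 4)
  W8: need (4, 4) fits (4, 4); releases (0, 2), pool now (4, 6)
  W9: need (2, 3) fits (4, 6); releases (2, 1), pool now (6, 7)
  W7: need (2, 2) fits (6, 7); releases (2, 0), pool now (8, 7)
  W3: need (5, 1) fits (8, 7); releases (2, 3), pool now (10, 10)
(3) Exactly 16 of the possible complete orderings are safe sequences.


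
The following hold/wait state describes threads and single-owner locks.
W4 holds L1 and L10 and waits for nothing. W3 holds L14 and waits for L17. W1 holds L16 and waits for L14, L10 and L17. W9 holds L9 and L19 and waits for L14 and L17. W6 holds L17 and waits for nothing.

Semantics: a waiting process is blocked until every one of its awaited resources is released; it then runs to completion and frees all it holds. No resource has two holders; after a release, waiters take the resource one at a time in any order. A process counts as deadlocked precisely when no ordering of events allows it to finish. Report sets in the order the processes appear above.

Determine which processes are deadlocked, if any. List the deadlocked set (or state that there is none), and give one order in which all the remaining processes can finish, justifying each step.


No process is deadlocked.
Key observation: although several processes wait, no cycle exists — each chain bottoms out at a free runner.
One completion order for the rest: W4, W6, W3, W1, W9.
Check, step by step:
  run W4 (it waits on nothing); releases L1 and L10
  run W6 (it waits on nothing); releases L17
  W3 waits on L17 — all released -> runs and releases L14
  W1 waits on L14, L10 and L17 — all released -> runs and releases L16
  W9 waits on L14 and L17 — all released -> runs and releases L9 and L19


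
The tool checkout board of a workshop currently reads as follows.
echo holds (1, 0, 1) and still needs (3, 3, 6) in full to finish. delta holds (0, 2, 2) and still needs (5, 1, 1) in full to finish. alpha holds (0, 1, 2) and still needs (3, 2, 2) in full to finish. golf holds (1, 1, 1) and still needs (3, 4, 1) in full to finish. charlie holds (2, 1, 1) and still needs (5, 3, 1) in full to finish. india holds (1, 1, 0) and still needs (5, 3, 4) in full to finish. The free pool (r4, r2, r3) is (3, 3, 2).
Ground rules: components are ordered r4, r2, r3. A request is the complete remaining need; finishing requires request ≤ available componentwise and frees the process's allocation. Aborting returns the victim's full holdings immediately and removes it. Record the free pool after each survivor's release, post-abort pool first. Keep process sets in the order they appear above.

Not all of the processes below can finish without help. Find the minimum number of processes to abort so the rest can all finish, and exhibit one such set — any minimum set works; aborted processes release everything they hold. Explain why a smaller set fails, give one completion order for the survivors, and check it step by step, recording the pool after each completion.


Minimum abort set: india.
Key observation: charlie could never have finished before the abort; with (1, 1, 0) returned by india, it fits at step 2.
No smaller set exists: with zero aborts the deadlock remains.
Survivors finish in the order: golf, charlie, delta, echo, alpha. Walking it through (pool after the aborts first):
  pool = (4, 4, 2)
  golf: need (3, 4, 1) fits (4, 4, 2); releases (1, 1, 1), pool now (5, 5, 3)
  charlie: need (5, 3, 1) fits (5, 5, 3); releases (2, 1, 1), pool now (7, 6, 4)
  delta: need (5, 1, 1) fits (7, 6, 4); releases (0, 2, 2), pool now (7, 8, 6)
  echo: need (3, 3, 6) fits (7, 8, 6); releases (1, 0, 1), pool now (8, 8, 7)
  alpha: need (3, 2, 2) fits (8, 8, 7); releases (0, 1, 2), pool now (8, 9, 9)


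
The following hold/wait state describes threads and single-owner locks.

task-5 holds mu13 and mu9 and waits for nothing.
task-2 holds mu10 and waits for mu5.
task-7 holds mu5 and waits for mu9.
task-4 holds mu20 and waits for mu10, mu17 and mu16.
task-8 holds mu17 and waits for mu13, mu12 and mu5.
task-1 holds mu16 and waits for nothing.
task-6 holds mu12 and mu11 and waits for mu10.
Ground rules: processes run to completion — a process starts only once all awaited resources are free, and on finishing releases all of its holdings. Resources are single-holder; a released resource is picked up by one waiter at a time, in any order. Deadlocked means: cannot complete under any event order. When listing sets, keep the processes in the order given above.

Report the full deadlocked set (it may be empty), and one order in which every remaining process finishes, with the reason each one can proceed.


Nothing here is deadlocked.
Key observation: the wait relation is loop-free; peeling off processes with no waits unwinds the whole state.
The rest can finish in the order task-1, task-5, task-7, task-2, task-6, task-8, task-4.
Verifying each step:
  task-1 waits on nothing -> runs at once and releases mu16
  task-5 waits on nothing -> runs at once and releases mu13 and mu9
  run task-7 (all its waits — mu9 — are resolved); releases mu5
  run task-2 (all its waits — mu5 — are resolved); releases mu10
  run task-6 (all its waits — mu10 — are resolved); releases mu12 and mu11
  run task-8 (all its waits — mu13, mu12 and mu5 — are resolved); releases mu17
  run task-4 (all its waits — mu10, mu17 and mu16 — are resolved); releases mu20


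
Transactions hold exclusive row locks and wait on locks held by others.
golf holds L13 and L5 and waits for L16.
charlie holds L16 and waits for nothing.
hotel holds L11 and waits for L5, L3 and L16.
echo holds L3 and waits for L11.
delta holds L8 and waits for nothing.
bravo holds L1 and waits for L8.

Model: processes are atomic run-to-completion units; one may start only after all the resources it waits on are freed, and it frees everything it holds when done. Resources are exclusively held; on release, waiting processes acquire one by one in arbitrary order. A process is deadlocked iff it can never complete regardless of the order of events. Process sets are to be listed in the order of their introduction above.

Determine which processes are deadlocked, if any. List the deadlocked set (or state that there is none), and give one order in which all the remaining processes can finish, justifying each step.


Deadlocked set: hotel and echo.
Key observation: the waits loop around hotel -> echo -> hotel with no way out; no other process is dragged down with it.
A valid finishing order for the others: delta, charlie, bravo, golf.
Step-by-step check:
  delta: no waits; runs immediately, freeing L8
  charlie: no waits; runs immediately, freeing L16
  bravo: everything it awaited (L8) is free; runs, freeing L1
  golf: everything it awaited (L16) is free; runs, freeing L13 and L5


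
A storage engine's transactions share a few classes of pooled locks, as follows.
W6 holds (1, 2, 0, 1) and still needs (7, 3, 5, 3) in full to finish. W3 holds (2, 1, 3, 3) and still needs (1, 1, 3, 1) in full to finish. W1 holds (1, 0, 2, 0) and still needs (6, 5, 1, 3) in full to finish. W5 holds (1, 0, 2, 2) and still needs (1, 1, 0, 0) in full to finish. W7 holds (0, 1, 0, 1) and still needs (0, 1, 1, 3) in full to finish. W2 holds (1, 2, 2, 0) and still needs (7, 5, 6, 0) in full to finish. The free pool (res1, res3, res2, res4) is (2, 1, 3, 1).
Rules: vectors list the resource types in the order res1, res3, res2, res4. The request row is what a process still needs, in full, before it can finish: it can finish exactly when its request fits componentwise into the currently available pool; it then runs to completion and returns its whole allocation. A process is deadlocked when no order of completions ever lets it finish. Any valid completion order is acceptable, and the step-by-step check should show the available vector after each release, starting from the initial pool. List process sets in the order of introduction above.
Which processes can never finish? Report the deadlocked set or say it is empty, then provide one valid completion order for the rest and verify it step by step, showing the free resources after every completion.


The deadlocked set is W6, W1 and W2.
Key observation: even finishing W5, W7, W3 leaves just (5, 3, 8, 7) free — too little res1 for any of the remaining processes.
A valid finishing order for the others: W5, W7, W3. Step-by-step check:
  pool = (2, 1, 3, 1)
  run W5 (needs (1, 1, 0, 0), free (2, 1, 3, 1)); after release of (1, 0, 2, 2) the pool is (3, 1, 5, 3)
  run W7 (needs (0, 1, 1, 3), free (3, 1, 5, 3)); after release of (0, 1, 0, 1) the pool is (3, 2, 5, 4)
  run W3 (needs (1, 1, 3, 1), free (3, 2, 5, 4)); after release of (2, 1, 3, 3) the pool is (5, 3, 8, 7)
None of the blocked processes ever fits:
  W6 cannot run: need (7, 3, 5, 3) vs free (5, 3, 8, 7) (insufficient res1)
  W1 cannot run: need (6, 5, 1, 3) vs free (5, 3, 8, 7) (insufficient res1 and res3)
  W2 cannot run: need (7, 5, 6, 0) vs free (5, 3, 8, 7) (insufficient res1 and res3)
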